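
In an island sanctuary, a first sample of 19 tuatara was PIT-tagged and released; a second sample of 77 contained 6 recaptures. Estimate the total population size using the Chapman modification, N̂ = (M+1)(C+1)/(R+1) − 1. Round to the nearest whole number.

N̂ = (19+1)(77+1)/(6+1) − 1 = 20·78/7 − 1
= 1560/7 − 1 ≈ 222.9 − 1 ≈ 221.9 → 222

N ≈ 222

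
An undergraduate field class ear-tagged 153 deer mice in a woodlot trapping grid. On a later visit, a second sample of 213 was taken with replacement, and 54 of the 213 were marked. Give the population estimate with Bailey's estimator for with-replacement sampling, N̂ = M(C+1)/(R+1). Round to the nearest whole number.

N ≈ 595

N̂ = 153·(213+1)/(54+1) = 153·214/55 = 32742/55 ≈ 595.3 → 595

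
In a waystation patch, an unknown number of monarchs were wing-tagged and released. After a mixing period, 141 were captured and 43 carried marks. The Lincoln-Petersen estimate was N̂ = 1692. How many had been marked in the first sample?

M = 516

From N = M·C/R: M = N·R / C = 1692·43 / 141 = 72756 / 141 = 516.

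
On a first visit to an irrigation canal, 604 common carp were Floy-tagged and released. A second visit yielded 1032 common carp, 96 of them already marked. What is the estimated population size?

The marked fraction in the recapture sample should equal the marked fraction in the population: 96/1032 = 604/N.
N = (604 × 1032) / 96 = 623328 / 96 = 6493

N = 6493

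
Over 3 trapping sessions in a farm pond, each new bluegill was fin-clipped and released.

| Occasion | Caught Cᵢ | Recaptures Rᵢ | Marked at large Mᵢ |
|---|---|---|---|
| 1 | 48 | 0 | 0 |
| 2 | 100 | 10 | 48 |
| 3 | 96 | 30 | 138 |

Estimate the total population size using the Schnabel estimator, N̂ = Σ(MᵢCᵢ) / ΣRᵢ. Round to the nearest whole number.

Σ MᵢCᵢ = 0·48 + 48·100 + 138·96 = 0 + 4800 + 13248 = 18048
Σ Rᵢ = 0 + 10 + 30 = 40
N̂ = 18048 / 40 ≈ 451.2 → 451

N ≈ 451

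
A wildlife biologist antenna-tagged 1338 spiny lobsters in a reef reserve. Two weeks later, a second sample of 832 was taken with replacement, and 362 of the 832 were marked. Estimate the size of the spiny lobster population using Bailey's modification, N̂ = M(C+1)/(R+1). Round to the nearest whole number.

N ≈ 3070

N̂ = 1338·(832+1)/(362+1) = 1338·833/363 = 1114554/363 ≈ 3070.4 → 3070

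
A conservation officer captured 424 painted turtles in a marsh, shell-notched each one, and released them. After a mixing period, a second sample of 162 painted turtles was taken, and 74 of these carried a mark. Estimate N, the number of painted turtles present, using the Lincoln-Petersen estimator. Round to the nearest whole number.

N ≈ 928

N = (424 × 162) / 74 = 68688 / 74 ≈ 928.2 → 928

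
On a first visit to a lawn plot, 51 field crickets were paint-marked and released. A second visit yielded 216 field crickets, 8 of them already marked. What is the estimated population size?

N = 1377

N = (51 × 216) / 8 = 11016 / 8 = 1377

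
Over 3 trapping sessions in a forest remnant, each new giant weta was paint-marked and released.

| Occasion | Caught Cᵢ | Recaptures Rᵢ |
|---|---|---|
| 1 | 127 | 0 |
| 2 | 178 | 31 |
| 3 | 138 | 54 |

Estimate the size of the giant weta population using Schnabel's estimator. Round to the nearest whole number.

N ≈ 711

Marked at large before each occasion: Mᵢ = Σⱼ<ᵢ (Cⱼ − Rⱼ) → M1=0, M2=127, M3=274
Σ MᵢCᵢ = 0·127 + 127·178 + 274·138 = 0 + 22606 + 37812 = 60418
Σ Rᵢ = 0 + 31 + 54 = 85
N̂ = 60418 / 85 ≈ 710.8 → 711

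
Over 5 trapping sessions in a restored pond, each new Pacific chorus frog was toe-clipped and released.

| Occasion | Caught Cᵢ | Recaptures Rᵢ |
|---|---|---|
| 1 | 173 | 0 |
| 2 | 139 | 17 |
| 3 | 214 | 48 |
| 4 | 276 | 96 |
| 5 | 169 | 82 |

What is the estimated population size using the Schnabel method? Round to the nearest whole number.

Marked at large before each occasion: Mᵢ = Σⱼ<ᵢ (Cⱼ − Rⱼ) → M1=0, M2=173, M3=295, M4=461, M5=641
Σ MᵢCᵢ = 0·173 + 173·139 + 295·214 + 461·276 + 641·169 = 0 + 24047 + 63130 + 127236 + 108329 = 322742
Σ Rᵢ = 0 + 17 + 48 + 96 + 82 = 243
N̂ = 322742 / 243 ≈ 1328.2 → 1328

N ≈ 1328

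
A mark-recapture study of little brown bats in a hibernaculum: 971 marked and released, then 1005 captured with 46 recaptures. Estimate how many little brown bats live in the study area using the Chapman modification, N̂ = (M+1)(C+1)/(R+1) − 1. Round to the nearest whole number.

N ≈ 20,804

N̂ = (971+1)(1005+1)/(46+1) − 1 = 972·1006/47 − 1
= 977832/47 − 1 ≈ 20804.9 − 1 ≈ 20803.9 → 20804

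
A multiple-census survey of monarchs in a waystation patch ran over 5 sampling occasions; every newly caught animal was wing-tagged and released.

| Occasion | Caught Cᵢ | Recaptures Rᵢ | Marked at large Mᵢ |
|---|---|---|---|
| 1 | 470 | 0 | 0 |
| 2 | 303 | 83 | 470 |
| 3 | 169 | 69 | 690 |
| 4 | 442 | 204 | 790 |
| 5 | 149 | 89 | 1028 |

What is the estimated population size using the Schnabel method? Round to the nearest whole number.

N ≈ 1711

Σ MᵢCᵢ = 0·470 + 470·303 + 690·169 + 790·442 + 1028·149 = 0 + 142410 + 116610 + 349180 + 153172 = 761372
Σ Rᵢ = 0 + 83 + 69 + 204 + 89 = 445
N̂ = 761372 / 445 ≈ 1710.9 → 1711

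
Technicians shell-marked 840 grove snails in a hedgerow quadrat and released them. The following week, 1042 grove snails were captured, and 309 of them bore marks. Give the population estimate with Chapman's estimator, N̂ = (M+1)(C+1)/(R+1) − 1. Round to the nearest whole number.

N ≈ 2829

N̂ = (840+1)(1042+1)/(309+1) − 1 = 841·1043/310 − 1
= 877163/310 − 1 ≈ 2829.6 − 1 ≈ 2828.6 → 2829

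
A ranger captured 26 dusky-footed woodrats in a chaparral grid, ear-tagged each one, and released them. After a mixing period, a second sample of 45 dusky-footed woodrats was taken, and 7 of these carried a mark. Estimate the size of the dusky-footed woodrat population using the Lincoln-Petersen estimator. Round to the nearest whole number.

N = (26 × 45) / 7 = 1170 / 7 ≈ 167.1 → 167

N ≈ 167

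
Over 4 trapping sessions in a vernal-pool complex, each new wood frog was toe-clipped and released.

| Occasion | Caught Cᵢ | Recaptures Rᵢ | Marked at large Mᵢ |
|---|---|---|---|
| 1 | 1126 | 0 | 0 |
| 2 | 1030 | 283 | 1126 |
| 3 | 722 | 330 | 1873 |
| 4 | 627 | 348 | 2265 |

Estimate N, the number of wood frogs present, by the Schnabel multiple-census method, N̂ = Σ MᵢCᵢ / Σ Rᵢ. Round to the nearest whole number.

Σ MᵢCᵢ = 0·1126 + 1126·1030 + 1873·722 + 2265·627 = 0 + 1159780 + 1352306 + 1420155 = 3932241
Σ Rᵢ = 0 + 283 + 330 + 348 = 961
N̂ = 3932241 / 961 ≈ 4091.8 → 4092

N ≈ 4092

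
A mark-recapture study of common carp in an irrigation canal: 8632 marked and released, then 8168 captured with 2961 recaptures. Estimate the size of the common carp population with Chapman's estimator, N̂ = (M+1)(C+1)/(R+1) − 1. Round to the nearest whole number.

N ≈ 23,808

N̂ = (8632+1)(8168+1)/(2961+1) − 1 = 8633·8169/2962 − 1
= 70522977/2962 − 1 ≈ 23809.2 − 1 ≈ 23808.2 → 23808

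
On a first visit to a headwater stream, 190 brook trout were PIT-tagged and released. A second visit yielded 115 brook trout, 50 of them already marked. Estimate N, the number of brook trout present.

N = 437

N = (190 × 115) / 50 = 21850 / 50 = 437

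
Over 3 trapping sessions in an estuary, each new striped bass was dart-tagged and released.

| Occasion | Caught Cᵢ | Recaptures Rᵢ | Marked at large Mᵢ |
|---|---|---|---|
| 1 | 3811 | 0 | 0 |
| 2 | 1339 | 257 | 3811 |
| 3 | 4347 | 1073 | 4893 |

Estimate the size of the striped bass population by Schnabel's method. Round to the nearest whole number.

Σ MᵢCᵢ = 0·3811 + 3811·1339 + 4893·4347 = 0 + 5102929 + 21269871 = 26372800
Σ Rᵢ = 0 + 257 + 1073 = 1330
N̂ = 26372800 / 1330 ≈ 19829.2 → 19829

N ≈ 19,829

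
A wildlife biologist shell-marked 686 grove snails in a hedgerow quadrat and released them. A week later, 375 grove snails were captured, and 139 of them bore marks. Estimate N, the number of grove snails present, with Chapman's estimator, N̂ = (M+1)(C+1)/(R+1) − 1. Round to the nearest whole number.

N̂ = (686+1)(375+1)/(139+1) − 1 = 687·376/140 − 1
= 258312/140 − 1 ≈ 1845.1 − 1 ≈ 1844.1 → 1844

N ≈ 1844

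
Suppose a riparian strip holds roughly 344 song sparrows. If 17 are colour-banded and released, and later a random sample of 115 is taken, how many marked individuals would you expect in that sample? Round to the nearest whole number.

Expected recaptures E[R] = M·C / N.
E[R] = 17 × 115 / 344 = 1955 / 344 ≈ 5.7 → 6

expected recaptures ≈ 6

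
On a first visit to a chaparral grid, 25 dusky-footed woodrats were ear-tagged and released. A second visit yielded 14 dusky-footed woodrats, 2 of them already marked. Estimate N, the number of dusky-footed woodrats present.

N = 175

If marked individuals mix randomly, R/C ≈ M/N, giving N ≈ M·C/R.
N = (25 × 14) / 2 = 350 / 2 = 175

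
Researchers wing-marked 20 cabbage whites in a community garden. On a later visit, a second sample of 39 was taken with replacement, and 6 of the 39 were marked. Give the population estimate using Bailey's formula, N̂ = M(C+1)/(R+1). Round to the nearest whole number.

N ≈ 114

N̂ = 20·(39+1)/(6+1) = 20·40/7 = 800/7 ≈ 114.3 → 114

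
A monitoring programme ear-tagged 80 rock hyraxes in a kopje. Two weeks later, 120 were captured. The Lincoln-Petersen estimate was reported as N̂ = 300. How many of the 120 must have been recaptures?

From N = M·C/R: R = M·C / N = 80·120 / 300 = 9600 / 300 = 32.

R = 32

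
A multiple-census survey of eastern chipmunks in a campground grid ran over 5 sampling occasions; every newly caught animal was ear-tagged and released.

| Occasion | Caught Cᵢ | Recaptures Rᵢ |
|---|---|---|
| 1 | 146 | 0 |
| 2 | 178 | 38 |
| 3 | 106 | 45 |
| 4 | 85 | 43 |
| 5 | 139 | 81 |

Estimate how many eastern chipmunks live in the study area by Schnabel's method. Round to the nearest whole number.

Marked at large before each occasion: Mᵢ = Σⱼ<ᵢ (Cⱼ − Rⱼ) → M1=0, M2=146, M3=286, M4=347, M5=389
Σ MᵢCᵢ = 0·146 + 146·178 + 286·106 + 347·85 + 389·139 = 0 + 25988 + 30316 + 29495 + 54071 = 139870
Σ Rᵢ = 0 + 38 + 45 + 43 + 81 = 207
N̂ = 139870 / 207 ≈ 675.7 → 676

N ≈ 676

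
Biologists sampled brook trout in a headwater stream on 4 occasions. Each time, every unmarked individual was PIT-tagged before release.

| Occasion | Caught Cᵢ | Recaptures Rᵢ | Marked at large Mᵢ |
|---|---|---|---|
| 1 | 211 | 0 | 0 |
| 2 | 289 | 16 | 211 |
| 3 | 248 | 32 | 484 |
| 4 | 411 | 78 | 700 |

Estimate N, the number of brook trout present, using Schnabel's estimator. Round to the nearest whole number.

N ≈ 3720

Σ MᵢCᵢ = 0·211 + 211·289 + 484·248 + 700·411 = 0 + 60979 + 120032 + 287700 = 468711
Σ Rᵢ = 0 + 16 + 32 + 78 = 126
N̂ = 468711 / 126 ≈ 3719.9 → 3720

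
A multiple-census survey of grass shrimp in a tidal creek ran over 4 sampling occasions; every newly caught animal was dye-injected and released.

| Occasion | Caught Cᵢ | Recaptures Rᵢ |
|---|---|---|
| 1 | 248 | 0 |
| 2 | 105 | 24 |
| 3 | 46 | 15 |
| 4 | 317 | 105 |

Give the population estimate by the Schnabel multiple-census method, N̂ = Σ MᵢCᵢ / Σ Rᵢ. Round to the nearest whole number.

N ≈ 1078

Marked at large before each occasion: Mᵢ = Σⱼ<ᵢ (Cⱼ − Rⱼ) → M1=0, M2=248, M3=329, M4=360
Σ MᵢCᵢ = 0·248 + 248·105 + 329·46 + 360·317 = 0 + 26040 + 15134 + 114120 = 155294
Σ Rᵢ = 0 + 24 + 15 + 105 = 144
N̂ = 155294 / 144 ≈ 1078.4 → 1078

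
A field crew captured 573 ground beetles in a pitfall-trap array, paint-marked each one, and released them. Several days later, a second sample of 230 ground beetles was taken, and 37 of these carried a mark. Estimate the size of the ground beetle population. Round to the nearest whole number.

N ≈ 3562

N = (573 × 230) / 37 = 131790 / 37 ≈ 3561.9 → 3562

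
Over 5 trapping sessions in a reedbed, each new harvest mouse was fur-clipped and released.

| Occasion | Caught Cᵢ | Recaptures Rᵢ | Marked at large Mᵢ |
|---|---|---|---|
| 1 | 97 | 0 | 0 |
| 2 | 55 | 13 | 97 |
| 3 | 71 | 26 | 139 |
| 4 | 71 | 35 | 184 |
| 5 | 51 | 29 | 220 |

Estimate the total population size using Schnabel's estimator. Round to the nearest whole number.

Σ MᵢCᵢ = 0·97 + 97·55 + 139·71 + 184·71 + 220·51 = 0 + 5335 + 9869 + 13064 + 11220 = 39488
Σ Rᵢ = 0 + 13 + 26 + 35 + 29 = 103
N̂ = 39488 / 103 ≈ 383.4 → 383

N ≈ 383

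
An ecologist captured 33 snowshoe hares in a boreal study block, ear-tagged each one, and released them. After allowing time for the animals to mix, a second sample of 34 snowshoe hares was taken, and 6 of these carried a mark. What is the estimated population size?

N = (33 × 34) / 6 = 1122 / 6 = 187

N = 187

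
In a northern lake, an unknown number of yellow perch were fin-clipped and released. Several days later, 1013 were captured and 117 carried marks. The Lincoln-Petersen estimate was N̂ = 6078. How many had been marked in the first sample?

M = 702

From N = M·C/R: M = N·R / C = 6078·117 / 1013 = 711126 / 1013 = 702.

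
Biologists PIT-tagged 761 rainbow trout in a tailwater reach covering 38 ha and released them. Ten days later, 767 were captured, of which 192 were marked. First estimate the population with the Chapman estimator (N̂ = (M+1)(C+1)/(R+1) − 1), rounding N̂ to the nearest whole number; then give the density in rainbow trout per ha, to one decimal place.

density ≈ 79.8 rainbow trout per ha

N̂ = 762·768/193 − 1 = 585216/193 − 1 ≈ 3031.2 → 3031
Density = N̂ / area = 3031 / 38 ≈ 79.76 → 79.8 per ha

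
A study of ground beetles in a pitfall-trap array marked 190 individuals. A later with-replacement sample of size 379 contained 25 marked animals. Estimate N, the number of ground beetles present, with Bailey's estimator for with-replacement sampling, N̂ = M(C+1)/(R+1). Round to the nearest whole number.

N ≈ 2777

N̂ = 190·(379+1)/(25+1) = 190·380/26 = 72200/26 ≈ 2776.9 → 2777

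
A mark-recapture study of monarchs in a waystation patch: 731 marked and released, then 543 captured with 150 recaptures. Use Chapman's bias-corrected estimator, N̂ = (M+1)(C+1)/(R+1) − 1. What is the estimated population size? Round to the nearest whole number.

N ≈ 2636

N̂ = (731+1)(543+1)/(150+1) − 1 = 732·544/151 − 1
= 398208/151 − 1 ≈ 2637.1 − 1 ≈ 2636.1 → 2636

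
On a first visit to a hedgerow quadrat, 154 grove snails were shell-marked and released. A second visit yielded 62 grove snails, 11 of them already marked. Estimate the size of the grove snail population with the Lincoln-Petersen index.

If marked individuals mix randomly, R/C ≈ M/N, giving N ≈ M·C/R.
N = (154 × 62) / 11 = 9548 / 11 = 868

N = 868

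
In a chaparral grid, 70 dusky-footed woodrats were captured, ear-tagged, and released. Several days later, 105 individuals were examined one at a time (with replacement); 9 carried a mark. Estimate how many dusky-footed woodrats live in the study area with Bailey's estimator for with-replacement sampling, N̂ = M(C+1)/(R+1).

N = 742

N̂ = 70·(105+1)/(9+1) = 70·106/10 = 7420/10 = 742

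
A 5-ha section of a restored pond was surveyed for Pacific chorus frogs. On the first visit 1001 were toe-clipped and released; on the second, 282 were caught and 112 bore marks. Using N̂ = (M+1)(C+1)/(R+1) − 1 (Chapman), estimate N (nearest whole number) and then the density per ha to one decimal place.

density ≈ 501.6 Pacific chorus frogs per ha

N̂ = 1002·283/113 − 1 = 283566/113 − 1 ≈ 2508.4 → 2508
Density = N̂ / area = 2508 / 5 ≈ 501.60 → 501.6 per ha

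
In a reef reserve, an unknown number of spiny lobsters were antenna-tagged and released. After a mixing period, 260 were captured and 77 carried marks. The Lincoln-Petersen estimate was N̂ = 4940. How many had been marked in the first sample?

From N = M·C/R: M = N·R / C = 4940·77 / 260 = 380380 / 260 = 1463.

M = 1463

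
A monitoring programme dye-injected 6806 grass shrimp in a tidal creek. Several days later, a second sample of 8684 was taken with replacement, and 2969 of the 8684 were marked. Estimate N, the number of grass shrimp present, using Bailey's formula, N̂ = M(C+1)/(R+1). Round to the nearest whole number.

N̂ = 6806·(8684+1)/(2969+1) = 6806·8685/2970 = 59110110/2970 ≈ 19902.4 → 19902

N ≈ 19,902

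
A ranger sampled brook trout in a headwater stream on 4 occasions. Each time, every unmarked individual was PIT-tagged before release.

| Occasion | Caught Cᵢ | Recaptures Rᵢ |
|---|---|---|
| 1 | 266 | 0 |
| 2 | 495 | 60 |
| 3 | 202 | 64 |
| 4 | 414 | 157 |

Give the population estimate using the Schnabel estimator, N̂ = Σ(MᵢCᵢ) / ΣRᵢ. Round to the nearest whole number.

Marked at large before each occasion: Mᵢ = Σⱼ<ᵢ (Cⱼ − Rⱼ) → M1=0, M2=266, M3=701, M4=839
Σ MᵢCᵢ = 0·266 + 266·495 + 701·202 + 839·414 = 0 + 131670 + 141602 + 347346 = 620618
Σ Rᵢ = 0 + 60 + 64 + 157 = 281
N̂ = 620618 / 281 ≈ 2208.6 → 2209

N ≈ 2209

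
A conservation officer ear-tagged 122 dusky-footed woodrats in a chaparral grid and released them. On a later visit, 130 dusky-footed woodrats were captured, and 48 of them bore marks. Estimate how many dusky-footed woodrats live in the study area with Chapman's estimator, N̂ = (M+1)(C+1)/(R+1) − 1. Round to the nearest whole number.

N̂ = (122+1)(130+1)/(48+1) − 1 = 123·131/49 − 1
= 16113/49 − 1 ≈ 328.8 − 1 ≈ 327.8 → 328

N ≈ 328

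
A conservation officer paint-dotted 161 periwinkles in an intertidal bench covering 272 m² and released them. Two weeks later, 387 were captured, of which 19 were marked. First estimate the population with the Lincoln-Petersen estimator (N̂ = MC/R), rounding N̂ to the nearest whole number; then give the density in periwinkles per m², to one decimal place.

N̂ = 161·387/19 = 62307/19 ≈ 3279.3 → 3279
Density = N̂ / area = 3279 / 272 ≈ 12.06 → 12.1 per m²

density ≈ 12.1 periwinkles per m²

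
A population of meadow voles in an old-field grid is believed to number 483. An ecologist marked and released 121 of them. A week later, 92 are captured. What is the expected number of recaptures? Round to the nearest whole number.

Expected recaptures E[R] = M·C / N.
E[R] = 121 × 92 / 483 = 11132 / 483 ≈ 23.0 → 23

expected recaptures ≈ 23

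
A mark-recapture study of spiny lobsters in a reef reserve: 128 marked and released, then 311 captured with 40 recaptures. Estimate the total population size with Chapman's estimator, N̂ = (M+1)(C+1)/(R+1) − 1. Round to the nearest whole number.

N ≈ 981

N̂ = (128+1)(311+1)/(40+1) − 1 = 129·312/41 − 1
= 40248/41 − 1 ≈ 981.7 − 1 ≈ 980.7 → 981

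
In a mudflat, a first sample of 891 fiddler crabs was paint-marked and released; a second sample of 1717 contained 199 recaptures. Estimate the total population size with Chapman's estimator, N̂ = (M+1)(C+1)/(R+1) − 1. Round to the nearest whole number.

N ≈ 7661

N̂ = (891+1)(1717+1)/(199+1) − 1 = 892·1718/200 − 1
= 1532456/200 − 1 ≈ 7662.3 − 1 ≈ 7661.3 → 7661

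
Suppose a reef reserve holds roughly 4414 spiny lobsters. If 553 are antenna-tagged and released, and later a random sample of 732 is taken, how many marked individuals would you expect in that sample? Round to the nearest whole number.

Expected recaptures E[R] = M·C / N.
E[R] = 553 × 732 / 4414 = 404796 / 4414 ≈ 91.7 → 92

expected recaptures ≈ 92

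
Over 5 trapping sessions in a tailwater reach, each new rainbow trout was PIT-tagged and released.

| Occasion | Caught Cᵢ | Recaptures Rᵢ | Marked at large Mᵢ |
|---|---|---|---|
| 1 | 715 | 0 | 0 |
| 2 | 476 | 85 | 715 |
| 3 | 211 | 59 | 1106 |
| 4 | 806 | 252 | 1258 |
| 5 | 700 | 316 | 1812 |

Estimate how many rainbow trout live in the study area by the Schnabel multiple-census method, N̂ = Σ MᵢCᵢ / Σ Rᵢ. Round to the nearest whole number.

Σ MᵢCᵢ = 0·715 + 715·476 + 1106·211 + 1258·806 + 1812·700 = 0 + 340340 + 233366 + 1013948 + 1268400 = 2856054
Σ Rᵢ = 0 + 85 + 59 + 252 + 316 = 712
N̂ = 2856054 / 712 ≈ 4011.3 → 4011

N ≈ 4011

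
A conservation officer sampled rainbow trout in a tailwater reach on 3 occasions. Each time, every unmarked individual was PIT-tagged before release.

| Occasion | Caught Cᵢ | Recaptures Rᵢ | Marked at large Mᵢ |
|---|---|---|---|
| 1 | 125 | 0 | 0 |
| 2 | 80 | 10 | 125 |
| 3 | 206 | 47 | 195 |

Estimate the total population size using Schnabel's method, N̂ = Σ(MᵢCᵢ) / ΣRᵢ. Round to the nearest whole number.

Σ MᵢCᵢ = 0·125 + 125·80 + 195·206 = 0 + 10000 + 40170 = 50170
Σ Rᵢ = 0 + 10 + 47 = 57
N̂ = 50170 / 57 ≈ 880.2 → 880

N ≈ 880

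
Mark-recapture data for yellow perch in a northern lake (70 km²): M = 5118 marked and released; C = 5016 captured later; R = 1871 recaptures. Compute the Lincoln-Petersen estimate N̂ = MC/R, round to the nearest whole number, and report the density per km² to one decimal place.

N̂ = 5118·5016/1871 = 25671888/1871 ≈ 13720.9 → 13721
Density = N̂ / area = 13721 / 70 ≈ 196.01 → 196.0 per km²

density ≈ 196.0 yellow perch per km²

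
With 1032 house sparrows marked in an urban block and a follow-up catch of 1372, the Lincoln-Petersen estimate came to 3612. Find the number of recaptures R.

From N = M·C/R: R = M·C / N = 1032·1372 / 3612 = 1415904 / 3612 = 392.

R = 392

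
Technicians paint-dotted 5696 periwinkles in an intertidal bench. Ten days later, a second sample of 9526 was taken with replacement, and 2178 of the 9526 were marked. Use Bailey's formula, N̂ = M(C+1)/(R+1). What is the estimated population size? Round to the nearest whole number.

N ≈ 24,904

N̂ = 5696·(9526+1)/(2178+1) = 5696·9527/2179 = 54265792/2179 ≈ 24904.0 → 24904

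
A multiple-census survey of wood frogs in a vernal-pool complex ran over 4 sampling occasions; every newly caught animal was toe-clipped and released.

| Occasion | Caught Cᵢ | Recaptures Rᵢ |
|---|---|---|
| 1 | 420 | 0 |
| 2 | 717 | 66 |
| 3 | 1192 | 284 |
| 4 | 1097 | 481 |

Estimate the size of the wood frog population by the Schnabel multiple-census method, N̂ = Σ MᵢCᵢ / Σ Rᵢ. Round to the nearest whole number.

N ≈ 4511

Marked at large before each occasion: Mᵢ = Σⱼ<ᵢ (Cⱼ − Rⱼ) → M1=0, M2=420, M3=1071, M4=1979
Σ MᵢCᵢ = 0·420 + 420·717 + 1071·1192 + 1979·1097 = 0 + 301140 + 1276632 + 2170963 = 3748735
Σ Rᵢ = 0 + 66 + 284 + 481 = 831
N̂ = 3748735 / 831 ≈ 4511.1 → 4511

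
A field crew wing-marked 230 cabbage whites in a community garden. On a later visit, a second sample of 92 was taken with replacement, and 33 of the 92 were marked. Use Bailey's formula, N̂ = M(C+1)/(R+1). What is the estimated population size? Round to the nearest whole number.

N̂ = 230·(92+1)/(33+1) = 230·93/34 = 21390/34 ≈ 629.1 → 629

N ≈ 629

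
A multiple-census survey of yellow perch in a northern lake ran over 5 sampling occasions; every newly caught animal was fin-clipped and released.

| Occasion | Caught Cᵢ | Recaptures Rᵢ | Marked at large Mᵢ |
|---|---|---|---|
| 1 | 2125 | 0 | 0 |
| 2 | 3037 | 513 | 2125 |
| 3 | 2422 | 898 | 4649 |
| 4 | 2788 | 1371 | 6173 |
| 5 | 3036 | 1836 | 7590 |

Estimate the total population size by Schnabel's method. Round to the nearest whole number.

Σ MᵢCᵢ = 0·2125 + 2125·3037 + 4649·2422 + 6173·2788 + 7590·3036 = 0 + 6453625 + 11259878 + 17210324 + 23043240 = 57967067
Σ Rᵢ = 0 + 513 + 898 + 1371 + 1836 = 4618
N̂ = 57967067 / 4618 ≈ 12552.4 → 12552

N ≈ 12,552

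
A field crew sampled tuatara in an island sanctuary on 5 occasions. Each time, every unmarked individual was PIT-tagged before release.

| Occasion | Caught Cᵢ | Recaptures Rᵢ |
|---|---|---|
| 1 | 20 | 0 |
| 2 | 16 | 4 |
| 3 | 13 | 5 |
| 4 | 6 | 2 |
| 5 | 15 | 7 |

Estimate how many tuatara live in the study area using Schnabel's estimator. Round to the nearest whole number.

Marked at large before each occasion: Mᵢ = Σⱼ<ᵢ (Cⱼ − Rⱼ) → M1=0, M2=20, M3=32, M4=40, M5=44
Σ MᵢCᵢ = 0·20 + 20·16 + 32·13 + 40·6 + 44·15 = 0 + 320 + 416 + 240 + 660 = 1636
Σ Rᵢ = 0 + 4 + 5 + 2 + 7 = 18
N̂ = 1636 / 18 ≈ 90.9 → 91

N ≈ 91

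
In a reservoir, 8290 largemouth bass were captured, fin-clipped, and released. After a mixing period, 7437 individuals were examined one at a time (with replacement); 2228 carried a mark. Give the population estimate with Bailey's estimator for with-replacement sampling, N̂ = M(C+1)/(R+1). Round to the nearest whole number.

N ≈ 27,663

N̂ = 8290·(7437+1)/(2228+1) = 8290·7438/2229 = 61661020/2229 ≈ 27663.1 → 27663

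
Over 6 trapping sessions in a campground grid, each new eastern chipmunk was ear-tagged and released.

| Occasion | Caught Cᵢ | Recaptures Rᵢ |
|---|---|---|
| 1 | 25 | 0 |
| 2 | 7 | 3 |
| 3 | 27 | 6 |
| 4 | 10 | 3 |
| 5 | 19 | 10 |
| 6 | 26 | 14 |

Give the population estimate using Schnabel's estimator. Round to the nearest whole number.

Marked at large before each occasion: Mᵢ = Σⱼ<ᵢ (Cⱼ − Rⱼ) → M1=0, M2=25, M3=29, M4=50, M5=57, M6=66
Σ MᵢCᵢ = 0·25 + 25·7 + 29·27 + 50·10 + 57·19 + 66·26 = 0 + 175 + 783 + 500 + 1083 + 1716 = 4257
Σ Rᵢ = 0 + 3 + 6 + 3 + 10 + 14 = 36
N̂ = 4257 / 36 ≈ 118.2 → 118

N ≈ 118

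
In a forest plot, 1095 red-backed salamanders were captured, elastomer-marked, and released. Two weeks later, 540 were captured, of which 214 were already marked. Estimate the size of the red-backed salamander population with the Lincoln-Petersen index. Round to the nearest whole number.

N ≈ 2763

The marked fraction in the recapture sample should equal the marked fraction in the population: 214/540 = 1095/N.
N = (1095 × 540) / 214 = 591300 / 214 ≈ 2763.1 → 2763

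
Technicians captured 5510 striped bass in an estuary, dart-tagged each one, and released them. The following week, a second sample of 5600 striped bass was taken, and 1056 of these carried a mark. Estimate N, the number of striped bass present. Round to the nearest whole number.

N ≈ 29,220

If marked individuals mix randomly, R/C ≈ M/N, giving N ≈ M·C/R.
N = (5510 × 5600) / 1056 = 30856000 / 1056 ≈ 29219.7 → 29220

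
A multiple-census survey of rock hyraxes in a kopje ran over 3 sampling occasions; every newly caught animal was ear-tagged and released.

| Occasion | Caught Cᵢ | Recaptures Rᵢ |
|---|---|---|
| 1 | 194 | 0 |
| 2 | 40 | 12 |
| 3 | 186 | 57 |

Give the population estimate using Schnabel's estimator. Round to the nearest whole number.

N ≈ 711

Marked at large before each occasion: Mᵢ = Σⱼ<ᵢ (Cⱼ − Rⱼ) → M1=0, M2=194, M3=222
Σ MᵢCᵢ = 0·194 + 194·40 + 222·186 = 0 + 7760 + 41292 = 49052
Σ Rᵢ = 0 + 12 + 57 = 69
N̂ = 49052 / 69 ≈ 710.9 → 711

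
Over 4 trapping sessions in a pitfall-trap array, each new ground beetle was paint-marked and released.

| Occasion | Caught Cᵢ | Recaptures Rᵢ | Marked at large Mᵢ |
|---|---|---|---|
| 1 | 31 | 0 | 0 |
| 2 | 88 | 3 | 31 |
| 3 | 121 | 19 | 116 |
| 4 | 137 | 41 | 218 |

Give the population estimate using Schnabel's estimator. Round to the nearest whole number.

Σ MᵢCᵢ = 0·31 + 31·88 + 116·121 + 218·137 = 0 + 2728 + 14036 + 29866 = 46630
Σ Rᵢ = 0 + 3 + 19 + 41 = 63
N̂ = 46630 / 63 ≈ 740.2 → 740

N ≈ 740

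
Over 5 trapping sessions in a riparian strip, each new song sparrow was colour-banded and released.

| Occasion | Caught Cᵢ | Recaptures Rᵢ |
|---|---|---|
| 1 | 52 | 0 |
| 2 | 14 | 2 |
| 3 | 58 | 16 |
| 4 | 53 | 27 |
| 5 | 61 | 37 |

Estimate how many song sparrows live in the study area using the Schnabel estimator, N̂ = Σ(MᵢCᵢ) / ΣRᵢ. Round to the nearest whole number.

Marked at large before each occasion: Mᵢ = Σⱼ<ᵢ (Cⱼ − Rⱼ) → M1=0, M2=52, M3=64, M4=106, M5=132
Σ MᵢCᵢ = 0·52 + 52·14 + 64·58 + 106·53 + 132·61 = 0 + 728 + 3712 + 5618 + 8052 = 18110
Σ Rᵢ = 0 + 2 + 16 + 27 + 37 = 82
N̂ = 18110 / 82 ≈ 220.9 → 221

N ≈ 221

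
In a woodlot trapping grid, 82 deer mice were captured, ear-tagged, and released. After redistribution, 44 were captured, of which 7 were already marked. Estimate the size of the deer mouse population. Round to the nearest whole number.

N = (82 × 44) / 7 = 3608 / 7 ≈ 515.4 → 515

N ≈ 515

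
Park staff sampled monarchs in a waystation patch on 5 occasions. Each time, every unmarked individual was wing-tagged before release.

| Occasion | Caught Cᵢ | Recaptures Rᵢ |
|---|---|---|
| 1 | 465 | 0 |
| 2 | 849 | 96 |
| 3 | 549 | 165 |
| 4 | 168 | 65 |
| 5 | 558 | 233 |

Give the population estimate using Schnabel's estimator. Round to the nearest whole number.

Marked at large before each occasion: Mᵢ = Σⱼ<ᵢ (Cⱼ − Rⱼ) → M1=0, M2=465, M3=1218, M4=1602, M5=1705
Σ MᵢCᵢ = 0·465 + 465·849 + 1218·549 + 1602·168 + 1705·558 = 0 + 394785 + 668682 + 269136 + 951390 = 2283993
Σ Rᵢ = 0 + 96 + 165 + 65 + 233 = 559
N̂ = 2283993 / 559 ≈ 4085.9 → 4086

N ≈ 4086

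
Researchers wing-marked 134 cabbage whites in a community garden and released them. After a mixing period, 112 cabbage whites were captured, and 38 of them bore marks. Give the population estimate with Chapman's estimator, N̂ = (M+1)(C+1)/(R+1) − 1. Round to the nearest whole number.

N̂ = (134+1)(112+1)/(38+1) − 1 = 135·113/39 − 1
= 15255/39 − 1 ≈ 391.2 − 1 ≈ 390.2 → 390

N ≈ 390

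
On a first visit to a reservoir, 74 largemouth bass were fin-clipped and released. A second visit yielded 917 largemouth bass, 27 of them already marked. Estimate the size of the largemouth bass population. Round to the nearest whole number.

N ≈ 2513

N = (74 × 917) / 27 = 67858 / 27 ≈ 2513.3 → 2513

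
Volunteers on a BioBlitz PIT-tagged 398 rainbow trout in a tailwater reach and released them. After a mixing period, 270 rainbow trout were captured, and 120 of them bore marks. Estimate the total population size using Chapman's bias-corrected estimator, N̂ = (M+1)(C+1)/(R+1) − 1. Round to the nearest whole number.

N ≈ 893

N̂ = (398+1)(270+1)/(120+1) − 1 = 399·271/121 − 1
= 108129/121 − 1 ≈ 893.6 − 1 ≈ 892.6 → 893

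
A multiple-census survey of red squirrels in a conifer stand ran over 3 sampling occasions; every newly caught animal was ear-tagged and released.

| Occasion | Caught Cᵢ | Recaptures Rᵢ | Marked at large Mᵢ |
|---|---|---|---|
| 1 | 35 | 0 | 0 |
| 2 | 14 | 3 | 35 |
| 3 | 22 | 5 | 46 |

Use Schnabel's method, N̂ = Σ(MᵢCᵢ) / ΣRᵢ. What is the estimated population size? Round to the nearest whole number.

N ≈ 188

Σ MᵢCᵢ = 0·35 + 35·14 + 46·22 = 0 + 490 + 1012 = 1502
Σ Rᵢ = 0 + 3 + 5 = 8
N̂ = 1502 / 8 ≈ 187.8 → 188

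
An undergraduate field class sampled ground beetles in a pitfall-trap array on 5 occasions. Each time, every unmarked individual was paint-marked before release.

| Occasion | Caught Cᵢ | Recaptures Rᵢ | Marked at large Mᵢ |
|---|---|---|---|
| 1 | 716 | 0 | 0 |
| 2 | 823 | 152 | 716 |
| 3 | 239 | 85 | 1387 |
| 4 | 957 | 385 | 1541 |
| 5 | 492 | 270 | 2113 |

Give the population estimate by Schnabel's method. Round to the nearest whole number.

Σ MᵢCᵢ = 0·716 + 716·823 + 1387·239 + 1541·957 + 2113·492 = 0 + 589268 + 331493 + 1474737 + 1039596 = 3435094
Σ Rᵢ = 0 + 152 + 85 + 385 + 270 = 892
N̂ = 3435094 / 892 ≈ 3851.0 → 3851

N ≈ 3851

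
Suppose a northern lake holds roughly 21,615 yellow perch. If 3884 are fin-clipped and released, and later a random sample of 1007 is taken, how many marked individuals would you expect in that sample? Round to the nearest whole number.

Expected recaptures E[R] = M·C / N.
E[R] = 3884 × 1007 / 21615 = 3911188 / 21615 ≈ 180.9 → 181

expected recaptures ≈ 181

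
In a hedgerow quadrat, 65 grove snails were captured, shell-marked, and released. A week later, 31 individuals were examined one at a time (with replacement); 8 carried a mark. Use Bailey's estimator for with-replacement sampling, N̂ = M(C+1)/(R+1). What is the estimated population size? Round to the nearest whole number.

N̂ = 65·(31+1)/(8+1) = 65·32/9 = 2080/9 ≈ 231.1 → 231

N ≈ 231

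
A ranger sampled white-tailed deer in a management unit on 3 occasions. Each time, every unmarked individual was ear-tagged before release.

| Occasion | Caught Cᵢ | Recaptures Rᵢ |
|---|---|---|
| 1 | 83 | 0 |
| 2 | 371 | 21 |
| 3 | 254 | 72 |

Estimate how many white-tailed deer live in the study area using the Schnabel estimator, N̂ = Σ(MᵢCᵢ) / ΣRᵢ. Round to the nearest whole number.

Marked at large before each occasion: Mᵢ = Σⱼ<ᵢ (Cⱼ − Rⱼ) → M1=0, M2=83, M3=433
Σ MᵢCᵢ = 0·83 + 83·371 + 433·254 = 0 + 30793 + 109982 = 140775
Σ Rᵢ = 0 + 21 + 72 = 93
N̂ = 140775 / 93 ≈ 1513.7 → 1514

N ≈ 1514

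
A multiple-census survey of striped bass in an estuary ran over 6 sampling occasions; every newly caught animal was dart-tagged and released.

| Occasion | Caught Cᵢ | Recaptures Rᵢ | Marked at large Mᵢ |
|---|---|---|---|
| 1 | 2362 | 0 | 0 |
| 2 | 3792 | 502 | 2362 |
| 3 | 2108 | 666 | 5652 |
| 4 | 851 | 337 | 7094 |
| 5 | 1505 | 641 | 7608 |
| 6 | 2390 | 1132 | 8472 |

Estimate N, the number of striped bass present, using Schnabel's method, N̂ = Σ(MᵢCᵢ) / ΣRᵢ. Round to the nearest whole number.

N ≈ 17,879

Σ MᵢCᵢ = 0·2362 + 2362·3792 + 5652·2108 + 7094·851 + 7608·1505 + 8472·2390 = 0 + 8956704 + 11914416 + 6036994 + 11450040 + 20248080 = 58606234
Σ Rᵢ = 0 + 502 + 666 + 337 + 641 + 1132 = 3278
N̂ = 58606234 / 3278 ≈ 17878.7 → 17879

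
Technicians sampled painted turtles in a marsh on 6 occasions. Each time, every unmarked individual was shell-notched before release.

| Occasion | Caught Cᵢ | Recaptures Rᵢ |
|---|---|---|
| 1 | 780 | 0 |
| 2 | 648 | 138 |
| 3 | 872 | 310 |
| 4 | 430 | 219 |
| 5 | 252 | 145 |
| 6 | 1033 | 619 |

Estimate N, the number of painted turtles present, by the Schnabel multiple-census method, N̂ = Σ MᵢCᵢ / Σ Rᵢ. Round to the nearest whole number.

N ≈ 3626

Marked at large before each occasion: Mᵢ = Σⱼ<ᵢ (Cⱼ − Rⱼ) → M1=0, M2=780, M3=1290, M4=1852, M5=2063, M6=2170
Σ MᵢCᵢ = 0·780 + 780·648 + 1290·872 + 1852·430 + 2063·252 + 2170·1033 = 0 + 505440 + 1124880 + 796360 + 519876 + 2241610 = 5188166
Σ Rᵢ = 0 + 138 + 310 + 219 + 145 + 619 = 1431
N̂ = 5188166 / 1431 ≈ 3625.6 → 3626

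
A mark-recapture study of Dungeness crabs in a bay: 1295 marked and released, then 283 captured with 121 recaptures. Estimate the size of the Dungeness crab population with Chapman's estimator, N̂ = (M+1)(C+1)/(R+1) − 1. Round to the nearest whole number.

N ≈ 3016

N̂ = (1295+1)(283+1)/(121+1) − 1 = 1296·284/122 − 1
= 368064/122 − 1 ≈ 3016.9 − 1 ≈ 3015.9 → 3016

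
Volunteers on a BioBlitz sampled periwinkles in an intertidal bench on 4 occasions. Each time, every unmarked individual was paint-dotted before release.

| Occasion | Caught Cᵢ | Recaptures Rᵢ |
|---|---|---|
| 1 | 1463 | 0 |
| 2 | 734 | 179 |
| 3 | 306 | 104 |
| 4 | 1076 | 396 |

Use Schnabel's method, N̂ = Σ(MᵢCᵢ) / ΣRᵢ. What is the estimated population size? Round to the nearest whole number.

N ≈ 6009

Marked at large before each occasion: Mᵢ = Σⱼ<ᵢ (Cⱼ − Rⱼ) → M1=0, M2=1463, M3=2018, M4=2220
Σ MᵢCᵢ = 0·1463 + 1463·734 + 2018·306 + 2220·1076 = 0 + 1073842 + 617508 + 2388720 = 4080070
Σ Rᵢ = 0 + 179 + 104 + 396 = 679
N̂ = 4080070 / 679 ≈ 6008.9 → 6009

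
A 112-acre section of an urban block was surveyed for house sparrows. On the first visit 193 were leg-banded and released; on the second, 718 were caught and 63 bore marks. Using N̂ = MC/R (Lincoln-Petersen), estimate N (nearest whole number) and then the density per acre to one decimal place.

N̂ = 193·718/63 = 138574/63 ≈ 2199.6 → 2200
Density = N̂ / area = 2200 / 112 ≈ 19.64 → 19.6 per acre

density ≈ 19.6 house sparrows per acre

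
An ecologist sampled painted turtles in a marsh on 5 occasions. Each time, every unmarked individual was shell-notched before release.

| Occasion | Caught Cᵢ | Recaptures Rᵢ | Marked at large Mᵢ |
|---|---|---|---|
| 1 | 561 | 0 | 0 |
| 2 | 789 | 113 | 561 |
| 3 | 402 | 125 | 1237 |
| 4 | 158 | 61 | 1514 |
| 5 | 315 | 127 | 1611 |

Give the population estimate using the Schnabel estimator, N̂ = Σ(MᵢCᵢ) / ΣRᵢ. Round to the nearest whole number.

Σ MᵢCᵢ = 0·561 + 561·789 + 1237·402 + 1514·158 + 1611·315 = 0 + 442629 + 497274 + 239212 + 507465 = 1686580
Σ Rᵢ = 0 + 113 + 125 + 61 + 127 = 426
N̂ = 1686580 / 426 ≈ 3959.1 → 3959

N ≈ 3959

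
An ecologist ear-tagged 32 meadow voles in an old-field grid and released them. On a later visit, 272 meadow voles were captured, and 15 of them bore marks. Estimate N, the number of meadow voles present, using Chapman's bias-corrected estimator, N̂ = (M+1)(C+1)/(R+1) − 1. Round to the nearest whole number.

N ≈ 562

N̂ = (32+1)(272+1)/(15+1) − 1 = 33·273/16 − 1
= 9009/16 − 1 ≈ 563.1 − 1 ≈ 562.1 → 562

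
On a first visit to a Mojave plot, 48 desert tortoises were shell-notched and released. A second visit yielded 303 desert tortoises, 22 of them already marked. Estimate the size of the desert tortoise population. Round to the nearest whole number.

N ≈ 661

Lincoln-Petersen assumes M/N = R/C, so N = M·C / R.
N = (48 × 303) / 22 = 14544 / 22 ≈ 661.1 → 661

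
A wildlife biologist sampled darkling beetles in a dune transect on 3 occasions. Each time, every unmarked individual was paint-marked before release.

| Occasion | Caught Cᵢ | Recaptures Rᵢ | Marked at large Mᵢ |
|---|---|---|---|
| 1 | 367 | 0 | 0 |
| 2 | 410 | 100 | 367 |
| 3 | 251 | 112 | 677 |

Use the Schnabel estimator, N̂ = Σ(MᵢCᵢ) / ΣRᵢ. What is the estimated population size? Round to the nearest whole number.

Σ MᵢCᵢ = 0·367 + 367·410 + 677·251 = 0 + 150470 + 169927 = 320397
Σ Rᵢ = 0 + 100 + 112 = 212
N̂ = 320397 / 212 ≈ 1511.3 → 1511

N ≈ 1511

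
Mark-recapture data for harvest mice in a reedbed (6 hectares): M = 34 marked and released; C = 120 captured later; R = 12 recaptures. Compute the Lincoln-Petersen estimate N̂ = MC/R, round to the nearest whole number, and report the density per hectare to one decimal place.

N̂ = 34·120/12 = 4080/12 = 340
Density = N̂ / area = 340 / 6 ≈ 56.67 → 56.7 per hectare

density ≈ 56.7 harvest mice per hectare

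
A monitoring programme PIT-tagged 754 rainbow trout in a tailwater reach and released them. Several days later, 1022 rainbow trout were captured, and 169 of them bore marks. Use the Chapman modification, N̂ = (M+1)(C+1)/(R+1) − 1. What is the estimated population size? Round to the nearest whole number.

N̂ = (754+1)(1022+1)/(169+1) − 1 = 755·1023/170 − 1
= 772365/170 − 1 ≈ 4543.3 − 1 ≈ 4542.3 → 4542

N ≈ 4542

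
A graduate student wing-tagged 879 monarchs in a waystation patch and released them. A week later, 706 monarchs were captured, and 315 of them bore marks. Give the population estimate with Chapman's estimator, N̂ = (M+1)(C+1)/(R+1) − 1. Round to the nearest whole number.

N̂ = (879+1)(706+1)/(315+1) − 1 = 880·707/316 − 1
= 622160/316 − 1 ≈ 1968.9 − 1 ≈ 1967.9 → 1968

N ≈ 1968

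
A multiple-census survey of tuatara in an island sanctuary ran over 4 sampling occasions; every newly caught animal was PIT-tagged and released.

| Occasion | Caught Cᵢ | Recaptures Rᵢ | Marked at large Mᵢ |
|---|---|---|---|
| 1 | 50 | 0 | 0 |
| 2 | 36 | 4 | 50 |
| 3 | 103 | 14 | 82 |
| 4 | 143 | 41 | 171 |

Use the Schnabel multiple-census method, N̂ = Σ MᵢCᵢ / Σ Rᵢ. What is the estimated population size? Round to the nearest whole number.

Σ MᵢCᵢ = 0·50 + 50·36 + 82·103 + 171·143 = 0 + 1800 + 8446 + 24453 = 34699
Σ Rᵢ = 0 + 4 + 14 + 41 = 59
N̂ = 34699 / 59 ≈ 588.1 → 588

N ≈ 588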